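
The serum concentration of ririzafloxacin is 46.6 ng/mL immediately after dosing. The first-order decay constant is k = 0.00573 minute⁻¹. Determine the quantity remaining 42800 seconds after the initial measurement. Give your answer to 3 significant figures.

t½ = ln 2 / k = 0.69315 / 0.00573 ≈ 120.97 minutes.
Convert the elapsed time: 42800 seconds = 713.333 minutes.
Number of half-lives: n = 713.333/120.97 ≈ 5.8969.
Remaining = 46.6 × (1/2)^5.8969 = 46.6 × 0.016783 ≈ 0.78208 ng/mL.

0.782 ng/mL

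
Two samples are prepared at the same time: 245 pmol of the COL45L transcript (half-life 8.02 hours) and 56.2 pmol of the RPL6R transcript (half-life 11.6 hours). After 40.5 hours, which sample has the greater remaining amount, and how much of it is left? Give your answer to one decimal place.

COL45L transcript, 7.4 pmol

COL45L transcript: 245 × (1/2)^5.0499 ≈ 7.3961 pmol.
RPL6R transcript: 56.2 × (1/2)^3.4914 ≈ 4.9972 pmol.
COL45L transcript has more remaining, at ≈ 7.3961 pmol.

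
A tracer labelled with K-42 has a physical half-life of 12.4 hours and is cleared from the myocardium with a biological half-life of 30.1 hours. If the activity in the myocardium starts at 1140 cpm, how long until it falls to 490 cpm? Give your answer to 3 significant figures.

10.7 hours

1/t_eff = 1/t_phys + 1/t_biol = 1/12.4 + 1/30.1 = 0.11387 per hour.
t_eff = 12.4 × 30.1 / (12.4 + 30.1) ≈ 8.7821 hours.
n = log₂(1140/490) ≈ 1.2182; t = 1.2182 × 8.7821 ≈ 10.698 hours.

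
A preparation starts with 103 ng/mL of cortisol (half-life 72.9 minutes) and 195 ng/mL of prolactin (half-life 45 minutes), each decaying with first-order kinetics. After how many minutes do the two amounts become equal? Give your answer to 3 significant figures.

108 minutes

Set 103·(1/2)^(t/72.9) = 195·(1/2)^(t/45).
Taking log₂: log₂(103/195) = t·(1/72.9 − 1/45).
log₂(0.52821) = -0.92083; 1/72.9 − 1/45 = -0.0085048.
t = -0.92083 / -0.0085048 ≈ 108.27 minutes.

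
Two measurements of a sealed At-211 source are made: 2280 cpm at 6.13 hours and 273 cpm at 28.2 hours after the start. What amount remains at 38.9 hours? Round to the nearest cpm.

98 cpm

Over Δt = 28.2 − 6.13 = 22.07 hours, the level fell by a factor of 2280/273 ≈ 8.3516.
n = log₂(8.3516) ≈ 3.0621 half-lives, so t½ = 22.07/3.0621 ≈ 7.2076 hours.
From t = 28.2 to t = 38.9: 273 × (1/2)^((38.9−28.2)/7.2076) ≈ 97.559 cpm.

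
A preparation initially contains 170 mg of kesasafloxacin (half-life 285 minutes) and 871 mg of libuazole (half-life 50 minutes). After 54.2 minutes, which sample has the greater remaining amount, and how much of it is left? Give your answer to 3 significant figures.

kesasafloxacin: 170 × (1/2)^0.19018 ≈ 149 mg.
libuazole: 871 × (1/2)^1.084 ≈ 410.87 mg.
Libuazole has more remaining, at ≈ 410.87 mg.

libuazole, 411 mg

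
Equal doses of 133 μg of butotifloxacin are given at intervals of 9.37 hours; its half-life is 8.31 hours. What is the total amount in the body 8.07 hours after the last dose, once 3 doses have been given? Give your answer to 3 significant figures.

113 μg

The 3 doses were given 26.81, 17.44, 8.07 hours ago.
Total = 133·(1/2)^(26.81/8.31) + 133·(1/2)^(17.44/8.31) + 133·(1/2)^(8.07/8.31)
      = 14.212 + 31.052 + 67.845 ≈ 113.11 μg.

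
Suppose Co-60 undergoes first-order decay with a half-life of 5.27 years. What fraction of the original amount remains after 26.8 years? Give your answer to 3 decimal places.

n = 26.8/5.27 ≈ 5.0854 half-lives.
Fraction remaining = (1/2)^5.0854 ≈ 0.029454.

0.029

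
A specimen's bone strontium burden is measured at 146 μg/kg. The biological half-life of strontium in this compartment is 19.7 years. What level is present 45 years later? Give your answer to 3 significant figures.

Number of half-lives: n = 45/19.7 ≈ 2.2843.
Remaining = 146 × (1/2)^2.2843 = 146 × 0.20529 ≈ 29.972 μg/kg.

30.0 μg/kg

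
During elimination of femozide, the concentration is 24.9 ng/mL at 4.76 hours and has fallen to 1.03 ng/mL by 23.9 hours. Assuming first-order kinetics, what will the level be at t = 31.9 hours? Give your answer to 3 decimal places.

Over Δt = 23.9 − 4.76 = 19.14 hours, the level fell by a factor of 24.9/1.03 ≈ 24.175.
n = log₂(24.175) ≈ 4.5954 half-lives, so t½ = 19.14/4.5954 ≈ 4.165 hours.
From t = 23.9 to t = 31.9: 1.03 × (1/2)^((31.9−23.9)/4.165) ≈ 0.27204 ng/mL.

0.272 ng/mL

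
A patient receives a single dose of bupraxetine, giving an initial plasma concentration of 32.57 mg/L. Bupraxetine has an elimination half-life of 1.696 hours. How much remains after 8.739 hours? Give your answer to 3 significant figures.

0.916 mg/L

Number of half-lives: n = 8.739/1.696 ≈ 5.1527.
Remaining = 32.57 × (1/2)^5.1527 = 32.57 × 0.028111 ≈ 0.91558 mg/L.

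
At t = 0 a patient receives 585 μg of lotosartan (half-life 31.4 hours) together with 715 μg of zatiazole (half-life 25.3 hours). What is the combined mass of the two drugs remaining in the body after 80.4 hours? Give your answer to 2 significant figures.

180 μg

lotosartan: 585 × (1/2)^(80.4/31.4) = 585 × (1/2)^2.5605 ≈ 99.167 μg.
zatiazole: 715 × (1/2)^(80.4/25.3) = 715 × (1/2)^3.1779 ≈ 79.008 μg.
Total = 99.167 + 79.008 ≈ 178.18 μg.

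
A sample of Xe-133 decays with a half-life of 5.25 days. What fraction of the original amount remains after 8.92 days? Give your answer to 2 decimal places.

n = 8.92/5.25 ≈ 1.699 half-lives.
Fraction remaining = (1/2)^1.699 ≈ 0.30799.

0.31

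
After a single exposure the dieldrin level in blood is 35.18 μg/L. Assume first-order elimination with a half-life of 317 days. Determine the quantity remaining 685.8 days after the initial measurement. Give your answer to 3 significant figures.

Number of half-lives: n = 685.8/317 ≈ 2.1634.
Remaining = 35.18 × (1/2)^2.1634 = 35.18 × 0.22323 ≈ 7.8532 μg/L.

7.85 μg/L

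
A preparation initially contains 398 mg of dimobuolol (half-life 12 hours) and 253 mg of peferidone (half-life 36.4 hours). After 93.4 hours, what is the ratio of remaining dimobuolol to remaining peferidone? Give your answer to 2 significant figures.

0.042

dimobuolol: 398 × (1/2)^(93.4/12) = 398 × (1/2)^7.7833 ≈ 1.8066 mg.
peferidone: 253 × (1/2)^(93.4/36.4) = 253 × (1/2)^2.5659 ≈ 42.727 mg.
Ratio ≈ 1.8066 / 42.727 ≈ 0.042283.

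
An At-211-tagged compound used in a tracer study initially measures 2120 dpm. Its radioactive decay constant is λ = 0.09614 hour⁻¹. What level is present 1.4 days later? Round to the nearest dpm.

84 dpm

t½ = ln 2 / λ = 0.69315 / 0.09614 ≈ 7.2098 hours.
Convert the elapsed time: 1.4 days = 33.6 hours.
Number of half-lives: n = 33.6/7.2098 ≈ 4.6603.
Remaining = 2120 × (1/2)^4.6603 = 2120 × 0.039545 ≈ 83.836 dpm.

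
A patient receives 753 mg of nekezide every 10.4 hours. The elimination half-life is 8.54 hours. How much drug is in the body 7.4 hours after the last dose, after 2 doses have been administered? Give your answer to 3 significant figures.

591 mg

The 2 doses were given 17.8, 7.4 hours ago.
Total = 753·(1/2)^(17.8/8.54) + 753·(1/2)^(7.4/8.54)
      = 177.56 + 413 ≈ 590.56 mg.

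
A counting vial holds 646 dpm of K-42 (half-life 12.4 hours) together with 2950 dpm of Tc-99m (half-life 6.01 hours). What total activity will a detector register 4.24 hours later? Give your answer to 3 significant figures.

K-42: 646 × (1/2)^(4.24/12.4) = 646 × (1/2)^0.34194 ≈ 509.68 dpm.
Tc-99m: 2950 × (1/2)^(4.24/6.01) = 2950 × (1/2)^0.70549 ≈ 1809 dpm.
Total = 509.68 + 1809 ≈ 2318.7 dpm.

2320 dpm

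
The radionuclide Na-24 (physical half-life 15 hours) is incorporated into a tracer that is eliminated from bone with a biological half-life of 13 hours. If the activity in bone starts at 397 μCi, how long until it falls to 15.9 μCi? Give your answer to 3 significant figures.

32.3 hours

1/t_eff = 1/t_phys + 1/t_biol = 1/15 + 1/13 = 0.14359 per hour.
t_eff = 15 × 13 / (15 + 13) ≈ 6.9643 hours.
n = log₂(397/15.9) ≈ 4.642; t = 4.642 × 6.9643 ≈ 32.328 hours.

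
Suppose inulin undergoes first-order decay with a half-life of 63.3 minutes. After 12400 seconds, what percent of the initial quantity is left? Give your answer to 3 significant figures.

10.4%

12400 seconds = 206.667 minutes.
n = 206.667/63.3 ≈ 3.2649 half-lives.
Fraction remaining = (1/2)^3.2649 ≈ 0.10403, i.e. 10.403%.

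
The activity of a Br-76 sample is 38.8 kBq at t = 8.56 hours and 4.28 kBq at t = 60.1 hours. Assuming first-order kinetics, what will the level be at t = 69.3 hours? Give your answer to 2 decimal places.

2.89 kBq

Over Δt = 60.1 − 8.56 = 51.54 hours, the level fell by a factor of 38.8/4.28 ≈ 9.0654.
n = log₂(9.0654) ≈ 3.1804 half-lives, so t½ = 51.54/3.1804 ≈ 16.206 hours.
From t = 60.1 to t = 69.3: 4.28 × (1/2)^((69.3−60.1)/16.206) ≈ 2.8877 kBq.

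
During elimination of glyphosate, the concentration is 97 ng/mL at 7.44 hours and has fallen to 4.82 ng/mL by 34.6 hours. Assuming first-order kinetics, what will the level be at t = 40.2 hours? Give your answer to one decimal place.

Over Δt = 34.6 − 7.44 = 27.16 hours, the level fell by a factor of 97/4.82 ≈ 20.124.
n = log₂(20.124) ≈ 4.3309 half-lives, so t½ = 27.16/4.3309 ≈ 6.2712 hours.
From t = 34.6 to t = 40.2: 4.82 × (1/2)^((40.2−34.6)/6.2712) ≈ 2.5956 ng/mL.

2.6 ng/mL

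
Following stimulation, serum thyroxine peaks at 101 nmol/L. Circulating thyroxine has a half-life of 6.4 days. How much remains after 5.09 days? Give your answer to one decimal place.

58.2 nmol/L

Number of half-lives: n = 5.09/6.4 ≈ 0.79531.
Remaining = 101 × (1/2)^0.79531 = 101 × 0.57622 ≈ 58.198 nmol/L.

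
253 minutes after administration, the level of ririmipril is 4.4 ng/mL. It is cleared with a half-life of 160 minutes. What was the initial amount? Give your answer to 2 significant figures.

Number of half-lives elapsed: n = 253/160 ≈ 1.5813.
A₀ = A × 2^n = 4.4 × 2^1.5813 = 4.4 × 2.9923 ≈ 13.166 ng/mL.

13 ng/mL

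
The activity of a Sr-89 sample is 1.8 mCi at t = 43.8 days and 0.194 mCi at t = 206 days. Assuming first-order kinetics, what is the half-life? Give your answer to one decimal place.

50.5 days

Over Δt = 206 − 43.8 = 162.2 days, the level fell by a factor of 1.8/0.194 ≈ 9.2784.
n = log₂(9.2784) ≈ 3.2139 half-lives, so t½ = 162.2/3.2139 ≈ 50.469 days.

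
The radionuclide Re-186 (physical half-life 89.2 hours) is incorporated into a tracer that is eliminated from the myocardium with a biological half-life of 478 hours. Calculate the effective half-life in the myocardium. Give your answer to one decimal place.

1/t_eff = 1/t_phys + 1/t_biol = 1/89.2 + 1/478 = 0.013303 per hour.
t_eff = 89.2 × 478 / (89.2 + 478) ≈ 75.172 hours.

75.2 hours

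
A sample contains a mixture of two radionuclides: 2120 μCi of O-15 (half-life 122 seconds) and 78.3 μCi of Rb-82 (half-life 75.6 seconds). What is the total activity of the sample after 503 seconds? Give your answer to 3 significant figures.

122 μCi

O-15: 2120 × (1/2)^(503/122) = 2120 × (1/2)^4.123 ≈ 121.68 μCi.
Rb-82: 78.3 × (1/2)^(503/75.6) = 78.3 × (1/2)^6.6534 ≈ 0.77782 μCi.
Total = 121.68 + 0.77782 ≈ 122.45 μCi.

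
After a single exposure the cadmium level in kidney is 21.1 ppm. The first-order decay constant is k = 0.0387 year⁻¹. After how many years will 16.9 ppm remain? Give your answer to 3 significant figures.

t½ = ln 2 / k = 0.69315 / 0.0387 ≈ 17.911 years.
Fraction remaining = 16.9/21.1 ≈ 0.80095.
n = log₂(21.1/16.9) = ln(1.2485)/ln 2 ≈ 0.32022 half-lives.
t = n × t½ = 0.32022 × 17.911 ≈ 5.7354 years.

5.74 years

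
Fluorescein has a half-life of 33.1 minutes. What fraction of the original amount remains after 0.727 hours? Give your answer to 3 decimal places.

0.727 hours = 43.62 minutes.
n = 43.62/33.1 ≈ 1.3178 half-lives.
Fraction remaining = (1/2)^1.3178 ≈ 0.40114.

0.401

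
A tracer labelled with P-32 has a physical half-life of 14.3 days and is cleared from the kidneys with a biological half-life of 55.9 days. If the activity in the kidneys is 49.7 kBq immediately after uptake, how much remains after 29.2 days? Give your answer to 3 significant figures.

1/t_eff = 1/t_phys + 1/t_biol = 1/14.3 + 1/55.9 = 0.087819 per day.
t_eff = 14.3 × 55.9 / (14.3 + 55.9) ≈ 11.387 days.
Remaining = 49.7 × (1/2)^(29.2/11.387) = 49.7 × (1/2)^2.5643 ≈ 8.4027 kBq.

8.40 kBq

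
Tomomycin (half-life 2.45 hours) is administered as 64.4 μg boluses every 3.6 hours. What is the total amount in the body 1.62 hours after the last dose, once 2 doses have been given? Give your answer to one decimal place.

55.4 μg

The 2 doses were given 5.22, 1.62 hours ago.
Total = 64.4·(1/2)^(5.22/2.45) + 64.4·(1/2)^(1.62/2.45)
      = 14.706 + 40.723 ≈ 55.429 μg.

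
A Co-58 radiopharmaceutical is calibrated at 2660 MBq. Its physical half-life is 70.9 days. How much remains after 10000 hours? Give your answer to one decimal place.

Convert the elapsed time: 10000 hours = 416.667 days.
Number of half-lives: n = 416.667/70.9 ≈ 5.8768.
Remaining = 2660 × (1/2)^5.8768 = 2660 × 0.017018 ≈ 45.267 MBq.

45.3 MBq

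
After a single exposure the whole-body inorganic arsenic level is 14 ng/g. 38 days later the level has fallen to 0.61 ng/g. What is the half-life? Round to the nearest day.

8 days

A/A₀ = 0.61/14 ≈ 0.043571.
n = log₂(22.951) ≈ 4.5205 half-lives elapsed in 38 days.
t½ = 38/4.5205 ≈ 8.4062 days.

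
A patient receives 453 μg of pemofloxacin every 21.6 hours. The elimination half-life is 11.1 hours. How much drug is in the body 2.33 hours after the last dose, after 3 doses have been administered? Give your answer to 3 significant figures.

520 μg

The 3 doses were given 45.53, 23.93, 2.33 hours ago.
Total = 453·(1/2)^(45.53/11.1) + 453·(1/2)^(23.93/11.1) + 453·(1/2)^(2.33/11.1)
      = 26.384 + 101.65 + 391.66 ≈ 519.7 μg.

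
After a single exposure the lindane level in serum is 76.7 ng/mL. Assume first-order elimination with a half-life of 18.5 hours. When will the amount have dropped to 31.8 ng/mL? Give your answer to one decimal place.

23.5 hours

Fraction remaining = 31.8/76.7 ≈ 0.4146.
n = log₂(76.7/31.8) = ln(2.4119)/ln 2 ≈ 1.2702 half-lives.
t = n × t½ = 1.2702 × 18.5 ≈ 23.499 hours.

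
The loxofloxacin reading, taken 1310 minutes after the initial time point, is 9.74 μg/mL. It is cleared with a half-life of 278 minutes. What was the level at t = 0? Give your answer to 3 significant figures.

Number of half-lives elapsed: n = 1310/278 ≈ 4.7122.
A₀ = A × 2^n = 9.74 × 2^4.7122 = 9.74 × 26.213 ≈ 255.32 μg/mL.

255 μg/mL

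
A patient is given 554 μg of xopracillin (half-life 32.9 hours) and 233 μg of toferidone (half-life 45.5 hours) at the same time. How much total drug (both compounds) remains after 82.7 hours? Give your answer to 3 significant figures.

xopracillin: 554 × (1/2)^(82.7/32.9) = 554 × (1/2)^2.5137 ≈ 97.01 μg.
toferidone: 233 × (1/2)^(82.7/45.5) = 233 × (1/2)^1.8176 ≈ 66.101 μg.
Total = 97.01 + 66.101 ≈ 163.11 μg.

163 μg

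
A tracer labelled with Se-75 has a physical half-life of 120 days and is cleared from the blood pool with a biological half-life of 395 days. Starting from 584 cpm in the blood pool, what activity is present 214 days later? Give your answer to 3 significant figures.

117 cpm

1/t_eff = 1/t_phys + 1/t_biol = 1/120 + 1/395 = 0.010865 per day.
t_eff = 120 × 395 / (120 + 395) ≈ 92.039 days.
Remaining = 584 × (1/2)^(214/92.039) = 584 × (1/2)^2.3251 ≈ 116.54 cpm.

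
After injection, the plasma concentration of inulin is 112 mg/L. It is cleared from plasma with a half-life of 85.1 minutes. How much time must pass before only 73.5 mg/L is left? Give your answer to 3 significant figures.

51.7 minutes

Fraction remaining = 73.5/112 ≈ 0.65625.
n = log₂(112/73.5) = ln(1.5238)/ln 2 ≈ 0.60768 half-lives.
t = n × t½ = 0.60768 × 85.1 ≈ 51.714 minutes.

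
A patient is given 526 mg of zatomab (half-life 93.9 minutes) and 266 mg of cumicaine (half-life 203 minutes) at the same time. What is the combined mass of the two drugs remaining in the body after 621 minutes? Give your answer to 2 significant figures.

zatomab: 526 × (1/2)^(621/93.9) = 526 × (1/2)^6.6134 ≈ 5.3722 mg.
cumicaine: 266 × (1/2)^(621/203) = 266 × (1/2)^3.0591 ≈ 31.915 mg.
Total = 5.3722 + 31.915 ≈ 37.287 mg.

37 mg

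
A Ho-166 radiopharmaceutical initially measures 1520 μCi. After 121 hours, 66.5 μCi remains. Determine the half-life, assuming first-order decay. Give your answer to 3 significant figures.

A/A₀ = 66.5/1520 ≈ 0.04375.
n = log₂(22.857) ≈ 4.5146 half-lives elapsed in 121 hours.
t½ = 121/4.5146 ≈ 26.802 hours.

26.8 hours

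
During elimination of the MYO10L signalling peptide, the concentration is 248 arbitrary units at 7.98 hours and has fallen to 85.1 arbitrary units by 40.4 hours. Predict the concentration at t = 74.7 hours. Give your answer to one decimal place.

27.4 arbitrary units

Over Δt = 40.4 − 7.98 = 32.42 hours, the level fell by a factor of 248/85.1 ≈ 2.9142.
n = log₂(2.9142) ≈ 1.5431 half-lives, so t½ = 32.42/1.5431 ≈ 21.01 hours.
From t = 40.4 to t = 74.7: 85.1 × (1/2)^((74.7−40.4)/21.01) ≈ 27.445 arbitrary units.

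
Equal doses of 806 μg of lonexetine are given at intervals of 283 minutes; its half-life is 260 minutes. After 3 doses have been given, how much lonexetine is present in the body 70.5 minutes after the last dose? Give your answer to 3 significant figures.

The 3 doses were given 636.5, 353.5, 70.5 minutes ago.
Total = 806·(1/2)^(636.5/260) + 806·(1/2)^(353.5/260) + 806·(1/2)^(70.5/260)
      = 147.7 + 314.09 + 667.9 ≈ 1129.7 μg.

1130 μg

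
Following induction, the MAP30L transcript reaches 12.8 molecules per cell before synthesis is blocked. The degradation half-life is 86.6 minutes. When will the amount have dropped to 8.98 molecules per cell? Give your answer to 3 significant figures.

Fraction remaining = 8.98/12.8 ≈ 0.70156.
n = log₂(12.8/8.98) = ln(1.4254)/ln 2 ≈ 0.51136 half-lives.
t = n × t½ = 0.51136 × 86.6 ≈ 44.283 minutes.

44.3 minutes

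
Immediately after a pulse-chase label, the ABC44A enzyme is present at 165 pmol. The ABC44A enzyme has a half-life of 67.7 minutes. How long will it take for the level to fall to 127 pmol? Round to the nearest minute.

Fraction remaining = 127/165 ≈ 0.7697.
n = log₂(165/127) = ln(1.2992)/ln 2 ≈ 0.37764 half-lives.
t = n × t½ = 0.37764 × 67.7 ≈ 25.566 minutes.

26 minutes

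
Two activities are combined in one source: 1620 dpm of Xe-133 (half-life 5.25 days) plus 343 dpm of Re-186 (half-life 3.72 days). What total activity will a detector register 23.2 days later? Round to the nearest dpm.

Xe-133: 1620 × (1/2)^(23.2/5.25) = 1620 × (1/2)^4.419 ≈ 75.727 dpm.
Re-186: 343 × (1/2)^(23.2/3.72) = 343 × (1/2)^6.2366 ≈ 4.5489 dpm.
Total = 75.727 + 4.5489 ≈ 80.276 dpm.

80 dpm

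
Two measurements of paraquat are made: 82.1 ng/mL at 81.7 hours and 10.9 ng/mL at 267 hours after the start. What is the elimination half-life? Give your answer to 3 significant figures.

Over Δt = 267 − 81.7 = 185.3 hours, the level fell by a factor of 82.1/10.9 ≈ 7.5321.
n = log₂(7.5321) ≈ 2.9131 half-lives, so t½ = 185.3/2.9131 ≈ 63.61 hours.

63.6 hours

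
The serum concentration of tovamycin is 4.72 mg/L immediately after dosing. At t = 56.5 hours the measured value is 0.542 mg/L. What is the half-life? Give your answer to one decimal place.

18.1 hours

A/A₀ = 0.542/4.72 ≈ 0.11483.
n = log₂(8.7085) ≈ 3.1224 half-lives elapsed in 56.5 hours.
t½ = 56.5/3.1224 ≈ 18.095 hours.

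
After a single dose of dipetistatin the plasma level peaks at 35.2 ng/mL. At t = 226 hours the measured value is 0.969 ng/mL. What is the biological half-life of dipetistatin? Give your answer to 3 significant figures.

43.6 hours

A/A₀ = 0.969/35.2 ≈ 0.027528.
n = log₂(36.326) ≈ 5.1829 half-lives elapsed in 226 hours.
t½ = 226/5.1829 ≈ 43.605 hours.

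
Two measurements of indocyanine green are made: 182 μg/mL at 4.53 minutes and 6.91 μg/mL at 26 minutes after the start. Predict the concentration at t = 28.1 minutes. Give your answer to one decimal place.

Over Δt = 26 − 4.53 = 21.47 minutes, the level fell by a factor of 182/6.91 ≈ 26.339.
n = log₂(26.339) ≈ 4.7191 half-lives, so t½ = 21.47/4.7191 ≈ 4.5496 minutes.
From t = 26 to t = 28.1: 6.91 × (1/2)^((28.1−26)/4.5496) ≈ 5.018 μg/mL.

5.0 μg/mL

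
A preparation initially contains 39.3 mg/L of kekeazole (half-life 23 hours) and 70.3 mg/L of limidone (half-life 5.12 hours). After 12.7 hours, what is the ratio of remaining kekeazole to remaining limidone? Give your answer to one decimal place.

2.1

kekeazole: 39.3 × (1/2)^(12.7/23) = 39.3 × (1/2)^0.55217 ≈ 26.802 mg/L.
limidone: 70.3 × (1/2)^(12.7/5.12) = 70.3 × (1/2)^2.4805 ≈ 12.597 mg/L.
Ratio ≈ 26.802 / 12.597 ≈ 2.1277.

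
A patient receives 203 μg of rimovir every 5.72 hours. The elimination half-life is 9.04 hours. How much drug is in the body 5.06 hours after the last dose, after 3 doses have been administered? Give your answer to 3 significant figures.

284 μg

The 3 doses were given 16.5, 10.78, 5.06 hours ago.
Total = 203·(1/2)^(16.5/9.04) + 203·(1/2)^(10.78/9.04) + 203·(1/2)^(5.06/9.04)
      = 57.286 + 88.823 + 137.72 ≈ 283.83 μg.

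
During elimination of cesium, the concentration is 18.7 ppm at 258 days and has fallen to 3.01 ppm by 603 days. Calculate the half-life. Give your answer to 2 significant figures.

130 days

Over Δt = 603 − 258 = 345 days, the level fell by a factor of 18.7/3.01 ≈ 6.2126.
n = log₂(6.2126) ≈ 2.6352 half-lives, so t½ = 345/2.6352 ≈ 130.92 days.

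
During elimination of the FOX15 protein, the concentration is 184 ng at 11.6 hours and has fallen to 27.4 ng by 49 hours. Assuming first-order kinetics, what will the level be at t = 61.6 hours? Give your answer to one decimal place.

Over Δt = 49 − 11.6 = 37.4 hours, the level fell by a factor of 184/27.4 ≈ 6.7153.
n = log₂(6.7153) ≈ 2.7475 half-lives, so t½ = 37.4/2.7475 ≈ 13.613 hours.
From t = 49 to t = 61.6: 27.4 × (1/2)^((61.6−49)/13.613) ≈ 14.425 ng.

14.4 ng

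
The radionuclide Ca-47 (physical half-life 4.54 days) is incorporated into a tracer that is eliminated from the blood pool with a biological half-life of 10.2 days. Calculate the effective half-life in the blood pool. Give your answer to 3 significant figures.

1/t_eff = 1/t_phys + 1/t_biol = 1/4.54 + 1/10.2 = 0.3183 per day.
t_eff = 4.54 × 10.2 / (4.54 + 10.2) ≈ 3.1417 days.

3.14 days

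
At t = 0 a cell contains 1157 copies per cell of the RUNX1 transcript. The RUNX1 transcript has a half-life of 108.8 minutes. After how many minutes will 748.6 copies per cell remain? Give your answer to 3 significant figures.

68.3 minutes

Fraction remaining = 748.6/1157 ≈ 0.64702.
n = log₂(1157/748.6) = ln(1.5456)/ln 2 ≈ 0.62812 half-lives.
t = n × t½ = 0.62812 × 108.8 ≈ 68.34 minutes.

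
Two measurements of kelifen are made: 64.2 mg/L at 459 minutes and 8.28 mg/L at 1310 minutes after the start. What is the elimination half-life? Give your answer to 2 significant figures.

Over Δt = 1310 − 459 = 851 minutes, the level fell by a factor of 64.2/8.28 ≈ 7.7536.
n = log₂(7.7536) ≈ 2.9549 half-lives, so t½ = 851/2.9549 ≈ 288 minutes.

290 minutes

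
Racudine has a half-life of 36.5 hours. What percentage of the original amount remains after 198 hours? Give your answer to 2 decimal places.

n = 198/36.5 ≈ 5.4247 half-lives.
Fraction remaining = (1/2)^5.4247 ≈ 0.023282, i.e. 2.3282%.

2.33%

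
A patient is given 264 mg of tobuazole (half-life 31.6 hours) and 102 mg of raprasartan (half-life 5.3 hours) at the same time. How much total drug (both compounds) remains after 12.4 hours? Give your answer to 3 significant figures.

221 mg

tobuazole: 264 × (1/2)^(12.4/31.6) = 264 × (1/2)^0.39241 ≈ 201.13 mg.
raprasartan: 102 × (1/2)^(12.4/5.3) = 102 × (1/2)^2.3396 ≈ 20.151 mg.
Total = 201.13 + 20.151 ≈ 221.28 mg.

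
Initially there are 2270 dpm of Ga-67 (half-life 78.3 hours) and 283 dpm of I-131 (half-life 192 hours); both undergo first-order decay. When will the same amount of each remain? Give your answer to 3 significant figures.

397 hours

Set 2270·(1/2)^(t/78.3) = 283·(1/2)^(t/192).
Taking log₂: log₂(2270/283) = t·(1/78.3 − 1/192).
log₂(8.0212) = 3.0038; 1/78.3 − 1/192 = 0.0075631.
t = 3.0038 / 0.0075631 ≈ 397.17 hours.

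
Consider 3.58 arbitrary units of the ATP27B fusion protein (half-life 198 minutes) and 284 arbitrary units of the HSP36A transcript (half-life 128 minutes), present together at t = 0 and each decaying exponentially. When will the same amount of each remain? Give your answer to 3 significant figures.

2280 minutes

Set 3.58·(1/2)^(t/198) = 284·(1/2)^(t/128).
Taking log₂: log₂(3.58/284) = t·(1/198 − 1/128).
log₂(0.012606) = -6.3098; 1/198 − 1/128 = -0.002762.
t = -6.3098 / -0.002762 ≈ 2284.5 minutes.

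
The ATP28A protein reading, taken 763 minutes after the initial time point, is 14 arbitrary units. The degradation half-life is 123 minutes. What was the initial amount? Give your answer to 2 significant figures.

1000 arbitrary units

Number of half-lives elapsed: n = 763/123 ≈ 6.2033.
A₀ = A × 2^n = 14 × 2^6.2033 = 14 × 73.683 ≈ 1031.6 arbitrary units.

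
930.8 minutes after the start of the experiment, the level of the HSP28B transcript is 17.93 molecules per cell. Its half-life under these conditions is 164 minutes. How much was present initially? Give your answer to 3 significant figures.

Number of half-lives elapsed: n = 930.8/164 ≈ 5.6756.
A₀ = A × 2^n = 17.93 × 2^5.6756 = 17.93 × 51.113 ≈ 916.45 molecules per cell.

916 molecules per cell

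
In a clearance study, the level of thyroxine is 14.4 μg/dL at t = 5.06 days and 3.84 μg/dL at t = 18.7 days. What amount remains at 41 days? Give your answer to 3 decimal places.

0.442 μg/dL

Over Δt = 18.7 − 5.06 = 13.64 days, the level fell by a factor of 14.4/3.84 ≈ 3.75.
n = log₂(3.75) ≈ 1.9069 half-lives, so t½ = 13.64/1.9069 ≈ 7.153 days.
From t = 18.7 to t = 41: 3.84 × (1/2)^((41−18.7)/7.153) ≈ 0.44243 μg/dL.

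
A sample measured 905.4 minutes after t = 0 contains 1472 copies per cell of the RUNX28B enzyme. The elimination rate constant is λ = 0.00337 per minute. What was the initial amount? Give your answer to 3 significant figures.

31100 copies per cell

t½ = ln 2 / λ = 0.69315 / 0.00337 ≈ 205.68 minutes.
Number of half-lives elapsed: n = 905.4/205.68 ≈ 4.4019.
A₀ = A × 2^n = 1472 × 2^4.4019 = 1472 × 21.141 ≈ 31119 copies per cell.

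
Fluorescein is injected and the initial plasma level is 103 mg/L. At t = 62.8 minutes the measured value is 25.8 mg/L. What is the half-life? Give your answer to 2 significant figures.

31 minutes

A/A₀ = 25.8/103 ≈ 0.25049.
n = log₂(3.9922) ≈ 1.9972 half-lives elapsed in 62.8 minutes.
t½ = 62.8/1.9972 ≈ 31.444 minutes.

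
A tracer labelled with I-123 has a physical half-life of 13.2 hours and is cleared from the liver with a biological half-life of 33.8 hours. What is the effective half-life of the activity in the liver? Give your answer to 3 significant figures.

9.49 hours

1/t_eff = 1/t_phys + 1/t_biol = 1/13.2 + 1/33.8 = 0.10534 per hour.
t_eff = 13.2 × 33.8 / (13.2 + 33.8) ≈ 9.4928 hours.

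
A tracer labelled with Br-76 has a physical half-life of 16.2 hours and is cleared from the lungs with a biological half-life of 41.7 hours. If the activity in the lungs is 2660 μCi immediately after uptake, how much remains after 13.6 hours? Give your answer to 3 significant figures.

1190 μCi

1/t_eff = 1/t_phys + 1/t_biol = 1/16.2 + 1/41.7 = 0.085709 per hour.
t_eff = 16.2 × 41.7 / (16.2 + 41.7) ≈ 11.667 hours.
Remaining = 2660 × (1/2)^(13.6/11.667) = 2660 × (1/2)^1.1656 ≈ 1185.7 μCi.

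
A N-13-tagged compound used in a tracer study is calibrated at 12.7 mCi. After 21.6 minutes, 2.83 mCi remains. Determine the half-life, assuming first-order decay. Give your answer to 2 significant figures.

10 minutes

A/A₀ = 2.83/12.7 ≈ 0.22283.
n = log₂(4.4876) ≈ 2.166 half-lives elapsed in 21.6 minutes.
t½ = 21.6/2.166 ≈ 9.9725 minutes.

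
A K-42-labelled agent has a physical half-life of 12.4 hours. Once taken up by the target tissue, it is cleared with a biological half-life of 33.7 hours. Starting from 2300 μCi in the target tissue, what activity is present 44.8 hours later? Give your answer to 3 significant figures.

1/t_eff = 1/t_phys + 1/t_biol = 1/12.4 + 1/33.7 = 0.11032 per hour.
t_eff = 12.4 × 33.7 / (12.4 + 33.7) ≈ 9.0646 hours.
Remaining = 2300 × (1/2)^(44.8/9.0646) = 2300 × (1/2)^4.9423 ≈ 74.809 μCi.

74.8 μCi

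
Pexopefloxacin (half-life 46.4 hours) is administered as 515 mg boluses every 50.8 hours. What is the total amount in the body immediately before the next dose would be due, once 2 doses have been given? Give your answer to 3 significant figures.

The 2 doses were given 101.6, 50.8 hours ago.
Total = 515·(1/2)^(101.6/46.4) + 515·(1/2)^(50.8/46.4)
      = 112.89 + 241.12 ≈ 354.01 mg.

354 mg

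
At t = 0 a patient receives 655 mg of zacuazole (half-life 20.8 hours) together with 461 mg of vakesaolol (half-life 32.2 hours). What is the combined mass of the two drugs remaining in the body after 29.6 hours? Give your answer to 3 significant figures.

zacuazole: 655 × (1/2)^(29.6/20.8) = 655 × (1/2)^1.4231 ≈ 244.26 mg.
vakesaolol: 461 × (1/2)^(29.6/32.2) = 461 × (1/2)^0.91925 ≈ 243.77 mg.
Total = 244.26 + 243.77 ≈ 488.03 mg.

488 mg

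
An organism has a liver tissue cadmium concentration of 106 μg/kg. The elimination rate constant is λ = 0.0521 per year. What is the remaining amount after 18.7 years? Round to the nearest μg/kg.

40 μg/kg

t½ = ln 2 / λ = 0.69315 / 0.0521 ≈ 13.304 years.
Number of half-lives: n = 18.7/13.304 ≈ 1.4056.
Remaining = 106 × (1/2)^1.4056 = 106 × 0.37747 ≈ 40.012 μg/kg.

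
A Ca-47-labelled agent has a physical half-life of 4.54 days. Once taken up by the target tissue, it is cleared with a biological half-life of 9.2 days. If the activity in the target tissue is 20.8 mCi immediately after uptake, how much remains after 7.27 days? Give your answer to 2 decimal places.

1/t_eff = 1/t_phys + 1/t_biol = 1/4.54 + 1/9.2 = 0.32896 per day.
t_eff = 4.54 × 9.2 / (4.54 + 9.2) ≈ 3.0399 days.
Remaining = 20.8 × (1/2)^(7.27/3.0399) = 20.8 × (1/2)^2.3915 ≈ 3.964 mCi.

3.96 mCi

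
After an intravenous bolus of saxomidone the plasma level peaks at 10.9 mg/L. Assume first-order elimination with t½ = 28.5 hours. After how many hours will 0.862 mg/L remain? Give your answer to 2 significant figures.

Fraction remaining = 0.862/10.9 ≈ 0.079083.
n = log₂(10.9/0.862) = ln(12.645)/ln 2 ≈ 3.6605 half-lives.
t = n × t½ = 3.6605 × 28.5 ≈ 104.32 hours.

100 hours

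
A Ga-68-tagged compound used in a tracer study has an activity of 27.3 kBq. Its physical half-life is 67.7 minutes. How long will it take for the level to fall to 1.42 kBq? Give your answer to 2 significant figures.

Fraction remaining = 1.42/27.3 ≈ 0.052015.
n = log₂(27.3/1.42) = ln(19.225)/ln 2 ≈ 4.2649 half-lives.
t = n × t½ = 4.2649 × 67.7 ≈ 288.74 minutes.

290 minutes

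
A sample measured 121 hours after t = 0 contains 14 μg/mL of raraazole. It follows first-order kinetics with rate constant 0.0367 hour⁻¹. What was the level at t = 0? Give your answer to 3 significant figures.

1190 μg/mL

t½ = ln 2 / λ = 0.69315 / 0.0367 ≈ 18.887 hours.
Number of half-lives elapsed: n = 121/18.887 ≈ 6.4066.
A₀ = A × 2^n = 14 × 2^6.4066 = 14 × 84.834 ≈ 1187.7 μg/mL.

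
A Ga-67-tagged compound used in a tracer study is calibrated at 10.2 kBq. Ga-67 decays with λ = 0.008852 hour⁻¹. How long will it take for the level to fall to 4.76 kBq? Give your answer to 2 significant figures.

86 hours

t½ = ln 2 / λ = 0.69315 / 0.008852 ≈ 78.304 hours.
Fraction remaining = 4.76/10.2 ≈ 0.46667.
n = log₂(10.2/4.76) = ln(2.1429)/ln 2 ≈ 1.0995 half-lives.
t = n × t½ = 1.0995 × 78.304 ≈ 86.098 hours.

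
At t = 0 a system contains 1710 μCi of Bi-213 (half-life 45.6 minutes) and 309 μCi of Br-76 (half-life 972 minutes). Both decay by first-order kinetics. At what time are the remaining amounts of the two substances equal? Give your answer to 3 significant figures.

118 minutes

Set 1710·(1/2)^(t/45.6) = 309·(1/2)^(t/972).
Taking log₂: log₂(1710/309) = t·(1/45.6 − 1/972).
log₂(5.534) = 2.4683; 1/45.6 − 1/972 = 0.020901.
t = 2.4683 / 0.020901 ≈ 118.1 minutes.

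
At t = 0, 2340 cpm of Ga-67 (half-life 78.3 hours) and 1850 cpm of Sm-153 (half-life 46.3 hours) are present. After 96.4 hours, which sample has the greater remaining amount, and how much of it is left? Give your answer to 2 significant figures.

Ga-67: 2340 × (1/2)^1.2312 ≈ 996.78 cpm.
Sm-153: 1850 × (1/2)^2.0821 ≈ 436.92 cpm.
Ga-67 has more remaining, at ≈ 996.78 cpm.

Ga-67, 1000 cpm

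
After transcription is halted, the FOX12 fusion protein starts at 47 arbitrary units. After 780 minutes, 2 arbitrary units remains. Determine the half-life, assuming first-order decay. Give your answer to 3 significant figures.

A/A₀ = 2/47 ≈ 0.042553.
n = log₂(23.5) ≈ 4.5546 half-lives elapsed in 780 minutes.
t½ = 780/4.5546 ≈ 171.26 minutes.

171 minutes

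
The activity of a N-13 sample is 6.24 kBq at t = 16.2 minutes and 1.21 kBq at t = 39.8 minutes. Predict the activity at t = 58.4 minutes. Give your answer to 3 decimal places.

0.332 kBq

Over Δt = 39.8 − 16.2 = 23.6 minutes, the level fell by a factor of 6.24/1.21 ≈ 5.157.
n = log₂(5.157) ≈ 2.3665 half-lives, so t½ = 23.6/2.3665 ≈ 9.9724 minutes.
From t = 39.8 to t = 58.4: 1.21 × (1/2)^((58.4−39.8)/9.9724) ≈ 0.33214 kBq.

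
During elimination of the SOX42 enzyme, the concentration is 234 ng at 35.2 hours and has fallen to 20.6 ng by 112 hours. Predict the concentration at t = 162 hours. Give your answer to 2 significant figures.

4.2 ng

Over Δt = 112 − 35.2 = 76.8 hours, the level fell by a factor of 234/20.6 ≈ 11.359.
n = log₂(11.359) ≈ 3.5058 half-lives, so t½ = 76.8/3.5058 ≈ 21.907 hours.
From t = 112 to t = 162: 20.6 × (1/2)^((162−112)/21.907) ≈ 4.2344 ng.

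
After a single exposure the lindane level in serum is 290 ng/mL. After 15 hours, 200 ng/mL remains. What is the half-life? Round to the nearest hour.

A/A₀ = 200/290 ≈ 0.68966.
n = log₂(1.45) ≈ 0.53605 half-lives elapsed in 15 hours.
t½ = 15/0.53605 ≈ 27.982 hours.

28 hours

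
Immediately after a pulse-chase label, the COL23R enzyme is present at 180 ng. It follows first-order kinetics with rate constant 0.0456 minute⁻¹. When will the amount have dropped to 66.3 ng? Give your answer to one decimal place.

21.9 minutes

t½ = ln 2 / λ = 0.69315 / 0.0456 ≈ 15.201 minutes.
Fraction remaining = 66.3/180 ≈ 0.36833.
n = log₂(180/66.3) = ln(2.7149)/ln 2 ≈ 1.4409 half-lives.
t = n × t½ = 1.4409 × 15.201 ≈ 21.903 minutes.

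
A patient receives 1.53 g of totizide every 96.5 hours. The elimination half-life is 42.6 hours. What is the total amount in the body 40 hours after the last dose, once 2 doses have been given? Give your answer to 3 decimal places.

The 2 doses were given 136.5, 40 hours ago.
Total = 1.53·(1/2)^(136.5/42.6) + 1.53·(1/2)^(40/42.6)
      = 0.16601 + 0.79806 ≈ 0.96406 g.

0.964 g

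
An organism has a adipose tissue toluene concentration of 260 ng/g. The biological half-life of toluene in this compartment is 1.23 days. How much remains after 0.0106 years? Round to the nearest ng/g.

Convert the elapsed time: 0.0106 years = 3.869 days.
Number of half-lives: n = 3.869/1.23 ≈ 3.1455.
Remaining = 260 × (1/2)^3.1455 = 260 × 0.11301 ≈ 29.382 ng/g.

29 ng/g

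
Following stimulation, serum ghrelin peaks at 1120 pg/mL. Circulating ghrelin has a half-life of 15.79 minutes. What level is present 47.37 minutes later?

Elapsed time is 3 half-lives (47.37/15.79).
Each half-life halves the amount: 1120 × (1/2)^3 = 1120/8 = 140 pg/mL.

140 pg/mL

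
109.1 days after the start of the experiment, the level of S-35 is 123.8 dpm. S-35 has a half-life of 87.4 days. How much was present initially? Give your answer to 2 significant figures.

290 dpm

Number of half-lives elapsed: n = 109.1/87.4 ≈ 1.2483.
A₀ = A × 2^n = 123.8 × 2^1.2483 = 123.8 × 2.3756 ≈ 294.1 dpm.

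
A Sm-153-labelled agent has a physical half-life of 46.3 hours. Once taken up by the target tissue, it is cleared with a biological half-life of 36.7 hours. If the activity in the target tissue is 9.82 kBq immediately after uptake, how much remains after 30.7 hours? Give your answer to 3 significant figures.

1/t_eff = 1/t_phys + 1/t_biol = 1/46.3 + 1/36.7 = 0.048846 per hour.
t_eff = 46.3 × 36.7 / (46.3 + 36.7) ≈ 20.472 hours.
Remaining = 9.82 × (1/2)^(30.7/20.472) = 9.82 × (1/2)^1.4996 ≈ 3.4729 kBq.

3.47 kBq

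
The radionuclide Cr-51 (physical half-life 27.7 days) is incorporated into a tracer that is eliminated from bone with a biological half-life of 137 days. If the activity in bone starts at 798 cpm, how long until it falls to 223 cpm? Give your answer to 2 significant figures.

1/t_eff = 1/t_phys + 1/t_biol = 1/27.7 + 1/137 = 0.0434 per day.
t_eff = 27.7 × 137 / (27.7 + 137) ≈ 23.041 days.
n = log₂(798/223) ≈ 1.8393; t = 1.8393 × 23.041 ≈ 42.381 days.

42 days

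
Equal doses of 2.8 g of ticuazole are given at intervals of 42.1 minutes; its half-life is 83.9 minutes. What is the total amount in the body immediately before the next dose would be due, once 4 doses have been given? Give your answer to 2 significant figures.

The 4 doses were given 168.4, 126.3, 84.2, 42.1 minutes ago.
Total = 2.8·(1/2)^(168.4/83.9) + 2.8·(1/2)^(126.3/83.9) + 2.8·(1/2)^(84.2/83.9) + 2.8·(1/2)^(42.1/83.9)
      = 0.69654 + 0.98628 + 1.3965 + 1.9774 ≈ 5.0568 g.

5.1 g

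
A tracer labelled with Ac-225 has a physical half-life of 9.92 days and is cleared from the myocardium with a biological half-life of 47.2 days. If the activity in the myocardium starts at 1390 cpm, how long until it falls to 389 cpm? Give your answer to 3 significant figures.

1/t_eff = 1/t_phys + 1/t_biol = 1/9.92 + 1/47.2 = 0.12199 per day.
t_eff = 9.92 × 47.2 / (9.92 + 47.2) ≈ 8.1972 days.
n = log₂(1390/389) ≈ 1.8372; t = 1.8372 × 8.1972 ≈ 15.06 days.

15.1 days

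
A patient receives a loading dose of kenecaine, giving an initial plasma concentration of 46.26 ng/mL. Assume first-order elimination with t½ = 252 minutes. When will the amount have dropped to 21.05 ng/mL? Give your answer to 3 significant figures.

Fraction remaining = 21.05/46.26 ≈ 0.45504.
n = log₂(46.26/21.05) = ln(2.1976)/ln 2 ≈ 1.1359 half-lives.
t = n × t½ = 1.1359 × 252 ≈ 286.26 minutes.

286 minutes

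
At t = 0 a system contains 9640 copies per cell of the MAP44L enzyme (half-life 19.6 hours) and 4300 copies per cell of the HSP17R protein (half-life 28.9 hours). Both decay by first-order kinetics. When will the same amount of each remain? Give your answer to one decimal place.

Set 9640·(1/2)^(t/19.6) = 4300·(1/2)^(t/28.9).
Taking log₂: log₂(9640/4300) = t·(1/19.6 − 1/28.9).
log₂(2.2419) = 1.1647; 1/19.6 − 1/28.9 = 0.016418.
t = 1.1647 / 0.016418 ≈ 70.939 hours.

70.9 hours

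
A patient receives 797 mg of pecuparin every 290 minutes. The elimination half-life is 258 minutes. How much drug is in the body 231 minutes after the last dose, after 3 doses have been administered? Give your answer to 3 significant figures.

The 3 doses were given 811, 521, 231 minutes ago.
Total = 797·(1/2)^(811/258) + 797·(1/2)^(521/258) + 797·(1/2)^(231/258)
      = 90.198 + 196.59 + 428.48 ≈ 715.27 mg.

715 mg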